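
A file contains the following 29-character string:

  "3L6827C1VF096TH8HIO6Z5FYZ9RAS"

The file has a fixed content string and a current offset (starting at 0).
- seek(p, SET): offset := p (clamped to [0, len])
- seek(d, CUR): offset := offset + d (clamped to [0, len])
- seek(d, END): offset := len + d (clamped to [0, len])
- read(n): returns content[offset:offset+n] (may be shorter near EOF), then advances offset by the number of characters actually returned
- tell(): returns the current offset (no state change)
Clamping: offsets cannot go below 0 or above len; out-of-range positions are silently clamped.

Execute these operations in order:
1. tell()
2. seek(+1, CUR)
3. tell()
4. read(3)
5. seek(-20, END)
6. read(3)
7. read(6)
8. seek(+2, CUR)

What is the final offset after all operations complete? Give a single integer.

After 1 (tell()): offset=0
After 2 (seek(+1, CUR)): offset=1
After 3 (tell()): offset=1
After 4 (read(3)): returned 'L68', offset=4
After 5 (seek(-20, END)): offset=9
After 6 (read(3)): returned 'F09', offset=12
After 7 (read(6)): returned '6TH8HI', offset=18
After 8 (seek(+2, CUR)): offset=20

Answer: 20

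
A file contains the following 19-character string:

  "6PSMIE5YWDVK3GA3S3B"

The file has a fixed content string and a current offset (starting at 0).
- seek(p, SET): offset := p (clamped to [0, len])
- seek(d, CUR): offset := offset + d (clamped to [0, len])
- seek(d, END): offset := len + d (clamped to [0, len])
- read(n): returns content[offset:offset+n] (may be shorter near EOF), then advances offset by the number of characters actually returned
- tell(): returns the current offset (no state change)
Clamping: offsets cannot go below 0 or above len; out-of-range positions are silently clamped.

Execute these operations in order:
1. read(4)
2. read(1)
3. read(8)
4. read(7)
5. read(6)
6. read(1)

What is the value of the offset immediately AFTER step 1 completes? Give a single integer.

Answer: 4

Derivation:
After 1 (read(4)): returned '6PSM', offset=4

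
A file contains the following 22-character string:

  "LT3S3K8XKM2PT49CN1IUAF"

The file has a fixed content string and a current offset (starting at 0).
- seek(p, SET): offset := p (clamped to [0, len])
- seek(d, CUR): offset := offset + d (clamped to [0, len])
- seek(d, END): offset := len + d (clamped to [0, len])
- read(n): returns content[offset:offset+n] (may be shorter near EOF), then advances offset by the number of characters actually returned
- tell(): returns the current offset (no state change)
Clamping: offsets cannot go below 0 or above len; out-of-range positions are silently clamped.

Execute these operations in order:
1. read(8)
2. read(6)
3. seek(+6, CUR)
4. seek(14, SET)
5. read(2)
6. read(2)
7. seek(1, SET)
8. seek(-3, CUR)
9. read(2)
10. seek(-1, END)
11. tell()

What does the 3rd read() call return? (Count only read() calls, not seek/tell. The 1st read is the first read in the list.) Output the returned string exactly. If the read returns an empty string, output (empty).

After 1 (read(8)): returned 'LT3S3K8X', offset=8
After 2 (read(6)): returned 'KM2PT4', offset=14
After 3 (seek(+6, CUR)): offset=20
After 4 (seek(14, SET)): offset=14
After 5 (read(2)): returned '9C', offset=16
After 6 (read(2)): returned 'N1', offset=18
After 7 (seek(1, SET)): offset=1
After 8 (seek(-3, CUR)): offset=0
After 9 (read(2)): returned 'LT', offset=2
After 10 (seek(-1, END)): offset=21
After 11 (tell()): offset=21

Answer: 9C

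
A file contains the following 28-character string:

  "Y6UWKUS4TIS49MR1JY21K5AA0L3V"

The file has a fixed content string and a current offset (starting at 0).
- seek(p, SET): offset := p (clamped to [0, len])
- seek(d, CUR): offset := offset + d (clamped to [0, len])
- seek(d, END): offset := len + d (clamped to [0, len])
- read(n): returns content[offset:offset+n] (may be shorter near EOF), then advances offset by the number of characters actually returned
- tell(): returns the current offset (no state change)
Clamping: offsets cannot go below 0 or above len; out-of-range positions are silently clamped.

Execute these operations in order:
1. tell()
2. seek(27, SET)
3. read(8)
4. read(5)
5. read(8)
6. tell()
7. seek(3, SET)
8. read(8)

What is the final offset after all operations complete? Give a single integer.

Answer: 11

Derivation:
After 1 (tell()): offset=0
After 2 (seek(27, SET)): offset=27
After 3 (read(8)): returned 'V', offset=28
After 4 (read(5)): returned '', offset=28
After 5 (read(8)): returned '', offset=28
After 6 (tell()): offset=28
After 7 (seek(3, SET)): offset=3
After 8 (read(8)): returned 'WKUS4TIS', offset=11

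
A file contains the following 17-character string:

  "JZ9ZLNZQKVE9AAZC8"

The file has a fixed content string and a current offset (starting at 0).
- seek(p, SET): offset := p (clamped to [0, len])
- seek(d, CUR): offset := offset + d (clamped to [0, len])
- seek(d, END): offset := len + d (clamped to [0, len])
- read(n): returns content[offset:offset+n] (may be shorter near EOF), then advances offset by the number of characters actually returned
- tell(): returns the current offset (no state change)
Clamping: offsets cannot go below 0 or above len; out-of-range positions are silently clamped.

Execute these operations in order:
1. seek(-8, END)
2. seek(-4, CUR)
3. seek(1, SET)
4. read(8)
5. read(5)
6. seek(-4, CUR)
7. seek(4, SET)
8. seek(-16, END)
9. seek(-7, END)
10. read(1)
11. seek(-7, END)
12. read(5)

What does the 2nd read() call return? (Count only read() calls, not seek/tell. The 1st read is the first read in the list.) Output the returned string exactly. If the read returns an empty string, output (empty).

After 1 (seek(-8, END)): offset=9
After 2 (seek(-4, CUR)): offset=5
After 3 (seek(1, SET)): offset=1
After 4 (read(8)): returned 'Z9ZLNZQK', offset=9
After 5 (read(5)): returned 'VE9AA', offset=14
After 6 (seek(-4, CUR)): offset=10
After 7 (seek(4, SET)): offset=4
After 8 (seek(-16, END)): offset=1
After 9 (seek(-7, END)): offset=10
After 10 (read(1)): returned 'E', offset=11
After 11 (seek(-7, END)): offset=10
After 12 (read(5)): returned 'E9AAZ', offset=15

Answer: VE9AA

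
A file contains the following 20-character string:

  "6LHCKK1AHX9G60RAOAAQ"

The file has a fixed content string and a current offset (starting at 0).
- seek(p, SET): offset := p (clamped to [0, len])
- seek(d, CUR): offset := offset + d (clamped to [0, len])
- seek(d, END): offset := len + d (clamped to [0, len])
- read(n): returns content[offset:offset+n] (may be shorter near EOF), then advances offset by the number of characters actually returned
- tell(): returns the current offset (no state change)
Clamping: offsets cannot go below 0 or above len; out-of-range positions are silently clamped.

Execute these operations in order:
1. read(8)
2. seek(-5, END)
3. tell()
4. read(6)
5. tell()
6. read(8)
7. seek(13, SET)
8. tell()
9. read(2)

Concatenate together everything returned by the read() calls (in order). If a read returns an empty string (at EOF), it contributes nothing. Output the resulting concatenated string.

After 1 (read(8)): returned '6LHCKK1A', offset=8
After 2 (seek(-5, END)): offset=15
After 3 (tell()): offset=15
After 4 (read(6)): returned 'AOAAQ', offset=20
After 5 (tell()): offset=20
After 6 (read(8)): returned '', offset=20
After 7 (seek(13, SET)): offset=13
After 8 (tell()): offset=13
After 9 (read(2)): returned '0R', offset=15

Answer: 6LHCKK1AAOAAQ0R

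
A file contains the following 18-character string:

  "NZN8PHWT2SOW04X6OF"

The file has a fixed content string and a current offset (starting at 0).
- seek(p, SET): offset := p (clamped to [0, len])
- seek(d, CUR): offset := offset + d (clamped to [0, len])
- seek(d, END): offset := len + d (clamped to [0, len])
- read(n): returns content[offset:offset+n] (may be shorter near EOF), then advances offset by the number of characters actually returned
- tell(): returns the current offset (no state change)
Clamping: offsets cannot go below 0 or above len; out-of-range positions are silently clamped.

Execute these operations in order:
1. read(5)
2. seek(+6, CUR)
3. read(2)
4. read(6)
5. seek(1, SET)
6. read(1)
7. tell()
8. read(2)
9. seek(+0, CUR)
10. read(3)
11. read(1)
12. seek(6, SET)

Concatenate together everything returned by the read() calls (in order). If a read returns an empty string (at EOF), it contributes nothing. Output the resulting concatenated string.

Answer: NZN8PW04X6OFZN8PHWT

Derivation:
After 1 (read(5)): returned 'NZN8P', offset=5
After 2 (seek(+6, CUR)): offset=11
After 3 (read(2)): returned 'W0', offset=13
After 4 (read(6)): returned '4X6OF', offset=18
After 5 (seek(1, SET)): offset=1
After 6 (read(1)): returned 'Z', offset=2
After 7 (tell()): offset=2
After 8 (read(2)): returned 'N8', offset=4
After 9 (seek(+0, CUR)): offset=4
After 10 (read(3)): returned 'PHW', offset=7
After 11 (read(1)): returned 'T', offset=8
After 12 (seek(6, SET)): offset=6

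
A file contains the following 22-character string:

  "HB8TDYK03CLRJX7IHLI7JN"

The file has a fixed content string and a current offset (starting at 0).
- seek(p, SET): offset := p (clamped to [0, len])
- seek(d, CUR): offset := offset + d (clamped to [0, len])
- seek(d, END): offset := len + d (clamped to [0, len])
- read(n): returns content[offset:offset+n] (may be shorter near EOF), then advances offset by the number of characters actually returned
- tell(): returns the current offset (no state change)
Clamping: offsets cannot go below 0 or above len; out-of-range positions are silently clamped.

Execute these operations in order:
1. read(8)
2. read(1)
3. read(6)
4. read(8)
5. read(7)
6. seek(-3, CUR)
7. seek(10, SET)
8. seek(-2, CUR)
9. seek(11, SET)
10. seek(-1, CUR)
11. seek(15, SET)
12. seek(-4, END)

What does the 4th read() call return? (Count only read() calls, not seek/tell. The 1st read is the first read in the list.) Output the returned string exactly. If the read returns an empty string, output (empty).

After 1 (read(8)): returned 'HB8TDYK0', offset=8
After 2 (read(1)): returned '3', offset=9
After 3 (read(6)): returned 'CLRJX7', offset=15
After 4 (read(8)): returned 'IHLI7JN', offset=22
After 5 (read(7)): returned '', offset=22
After 6 (seek(-3, CUR)): offset=19
After 7 (seek(10, SET)): offset=10
After 8 (seek(-2, CUR)): offset=8
After 9 (seek(11, SET)): offset=11
After 10 (seek(-1, CUR)): offset=10
After 11 (seek(15, SET)): offset=15
After 12 (seek(-4, END)): offset=18

Answer: IHLI7JN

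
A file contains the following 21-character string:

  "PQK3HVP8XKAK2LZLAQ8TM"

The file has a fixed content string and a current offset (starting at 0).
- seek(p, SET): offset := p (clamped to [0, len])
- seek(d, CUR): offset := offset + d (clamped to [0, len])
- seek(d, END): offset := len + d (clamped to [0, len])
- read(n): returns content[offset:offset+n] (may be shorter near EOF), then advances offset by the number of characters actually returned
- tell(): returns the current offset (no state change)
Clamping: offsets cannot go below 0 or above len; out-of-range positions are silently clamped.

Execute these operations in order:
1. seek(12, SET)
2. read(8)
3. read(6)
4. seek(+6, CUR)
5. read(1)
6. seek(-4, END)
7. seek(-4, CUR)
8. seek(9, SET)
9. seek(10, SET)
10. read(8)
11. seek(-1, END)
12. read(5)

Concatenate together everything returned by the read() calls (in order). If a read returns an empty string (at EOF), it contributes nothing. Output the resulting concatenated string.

Answer: 2LZLAQ8TMAK2LZLAQM

Derivation:
After 1 (seek(12, SET)): offset=12
After 2 (read(8)): returned '2LZLAQ8T', offset=20
After 3 (read(6)): returned 'M', offset=21
After 4 (seek(+6, CUR)): offset=21
After 5 (read(1)): returned '', offset=21
After 6 (seek(-4, END)): offset=17
After 7 (seek(-4, CUR)): offset=13
After 8 (seek(9, SET)): offset=9
After 9 (seek(10, SET)): offset=10
After 10 (read(8)): returned 'AK2LZLAQ', offset=18
After 11 (seek(-1, END)): offset=20
After 12 (read(5)): returned 'M', offset=21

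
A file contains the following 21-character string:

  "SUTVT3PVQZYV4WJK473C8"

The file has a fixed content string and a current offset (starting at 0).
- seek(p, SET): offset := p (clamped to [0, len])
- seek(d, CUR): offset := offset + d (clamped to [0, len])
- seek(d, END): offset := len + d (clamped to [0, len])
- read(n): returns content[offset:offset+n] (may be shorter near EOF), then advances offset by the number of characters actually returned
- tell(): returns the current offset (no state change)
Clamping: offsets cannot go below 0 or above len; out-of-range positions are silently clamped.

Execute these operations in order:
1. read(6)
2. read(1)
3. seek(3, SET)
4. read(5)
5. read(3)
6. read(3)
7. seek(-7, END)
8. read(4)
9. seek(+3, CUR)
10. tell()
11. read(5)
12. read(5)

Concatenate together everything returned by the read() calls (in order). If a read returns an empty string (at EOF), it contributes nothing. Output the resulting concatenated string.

After 1 (read(6)): returned 'SUTVT3', offset=6
After 2 (read(1)): returned 'P', offset=7
After 3 (seek(3, SET)): offset=3
After 4 (read(5)): returned 'VT3PV', offset=8
After 5 (read(3)): returned 'QZY', offset=11
After 6 (read(3)): returned 'V4W', offset=14
After 7 (seek(-7, END)): offset=14
After 8 (read(4)): returned 'JK47', offset=18
After 9 (seek(+3, CUR)): offset=21
After 10 (tell()): offset=21
After 11 (read(5)): returned '', offset=21
After 12 (read(5)): returned '', offset=21

Answer: SUTVT3PVT3PVQZYV4WJK47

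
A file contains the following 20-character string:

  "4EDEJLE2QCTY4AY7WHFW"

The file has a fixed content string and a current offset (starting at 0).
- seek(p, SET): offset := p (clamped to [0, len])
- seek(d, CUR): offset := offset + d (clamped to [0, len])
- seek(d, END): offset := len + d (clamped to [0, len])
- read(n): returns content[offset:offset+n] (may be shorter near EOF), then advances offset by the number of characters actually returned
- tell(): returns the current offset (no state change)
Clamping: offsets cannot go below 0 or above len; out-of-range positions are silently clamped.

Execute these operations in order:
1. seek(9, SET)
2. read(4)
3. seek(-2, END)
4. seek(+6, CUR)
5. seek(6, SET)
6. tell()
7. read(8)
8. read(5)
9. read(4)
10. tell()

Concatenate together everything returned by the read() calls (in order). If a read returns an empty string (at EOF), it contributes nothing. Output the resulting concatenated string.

After 1 (seek(9, SET)): offset=9
After 2 (read(4)): returned 'CTY4', offset=13
After 3 (seek(-2, END)): offset=18
After 4 (seek(+6, CUR)): offset=20
After 5 (seek(6, SET)): offset=6
After 6 (tell()): offset=6
After 7 (read(8)): returned 'E2QCTY4A', offset=14
After 8 (read(5)): returned 'Y7WHF', offset=19
After 9 (read(4)): returned 'W', offset=20
After 10 (tell()): offset=20

Answer: CTY4E2QCTY4AY7WHFW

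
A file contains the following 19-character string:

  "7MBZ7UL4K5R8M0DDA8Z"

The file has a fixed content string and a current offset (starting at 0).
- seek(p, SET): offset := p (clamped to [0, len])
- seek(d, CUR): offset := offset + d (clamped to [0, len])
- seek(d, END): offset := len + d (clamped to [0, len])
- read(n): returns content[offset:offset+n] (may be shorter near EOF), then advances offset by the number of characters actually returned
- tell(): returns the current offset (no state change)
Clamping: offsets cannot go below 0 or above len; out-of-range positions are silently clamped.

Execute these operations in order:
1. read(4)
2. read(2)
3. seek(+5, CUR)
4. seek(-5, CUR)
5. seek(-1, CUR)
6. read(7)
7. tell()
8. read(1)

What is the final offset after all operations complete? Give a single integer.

Answer: 13

Derivation:
After 1 (read(4)): returned '7MBZ', offset=4
After 2 (read(2)): returned '7U', offset=6
After 3 (seek(+5, CUR)): offset=11
After 4 (seek(-5, CUR)): offset=6
After 5 (seek(-1, CUR)): offset=5
After 6 (read(7)): returned 'UL4K5R8', offset=12
After 7 (tell()): offset=12
After 8 (read(1)): returned 'M', offset=13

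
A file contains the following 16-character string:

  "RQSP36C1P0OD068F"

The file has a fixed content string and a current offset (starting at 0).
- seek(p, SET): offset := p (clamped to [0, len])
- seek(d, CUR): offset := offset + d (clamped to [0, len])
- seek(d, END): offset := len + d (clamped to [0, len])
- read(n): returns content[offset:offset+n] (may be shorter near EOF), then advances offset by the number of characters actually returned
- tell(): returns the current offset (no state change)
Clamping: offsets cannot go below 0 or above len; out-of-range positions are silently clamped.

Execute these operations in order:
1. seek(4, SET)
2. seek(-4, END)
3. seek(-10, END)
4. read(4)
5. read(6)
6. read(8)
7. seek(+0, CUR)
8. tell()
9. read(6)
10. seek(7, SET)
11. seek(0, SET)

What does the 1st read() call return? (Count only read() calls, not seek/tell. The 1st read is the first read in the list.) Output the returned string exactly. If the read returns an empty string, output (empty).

After 1 (seek(4, SET)): offset=4
After 2 (seek(-4, END)): offset=12
After 3 (seek(-10, END)): offset=6
After 4 (read(4)): returned 'C1P0', offset=10
After 5 (read(6)): returned 'OD068F', offset=16
After 6 (read(8)): returned '', offset=16
After 7 (seek(+0, CUR)): offset=16
After 8 (tell()): offset=16
After 9 (read(6)): returned '', offset=16
After 10 (seek(7, SET)): offset=7
After 11 (seek(0, SET)): offset=0

Answer: C1P0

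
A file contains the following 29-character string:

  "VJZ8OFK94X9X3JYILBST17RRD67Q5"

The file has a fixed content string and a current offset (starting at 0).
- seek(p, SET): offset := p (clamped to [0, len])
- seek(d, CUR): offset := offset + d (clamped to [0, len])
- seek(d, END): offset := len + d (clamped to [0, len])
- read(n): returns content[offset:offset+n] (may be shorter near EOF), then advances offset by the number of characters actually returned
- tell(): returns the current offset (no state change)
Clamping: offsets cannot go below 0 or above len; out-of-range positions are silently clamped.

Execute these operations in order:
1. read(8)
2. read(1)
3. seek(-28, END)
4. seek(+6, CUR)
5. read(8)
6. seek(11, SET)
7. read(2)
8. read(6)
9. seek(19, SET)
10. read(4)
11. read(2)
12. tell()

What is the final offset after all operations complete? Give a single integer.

After 1 (read(8)): returned 'VJZ8OFK9', offset=8
After 2 (read(1)): returned '4', offset=9
After 3 (seek(-28, END)): offset=1
After 4 (seek(+6, CUR)): offset=7
After 5 (read(8)): returned '94X9X3JY', offset=15
After 6 (seek(11, SET)): offset=11
After 7 (read(2)): returned 'X3', offset=13
After 8 (read(6)): returned 'JYILBS', offset=19
After 9 (seek(19, SET)): offset=19
After 10 (read(4)): returned 'T17R', offset=23
After 11 (read(2)): returned 'RD', offset=25
After 12 (tell()): offset=25

Answer: 25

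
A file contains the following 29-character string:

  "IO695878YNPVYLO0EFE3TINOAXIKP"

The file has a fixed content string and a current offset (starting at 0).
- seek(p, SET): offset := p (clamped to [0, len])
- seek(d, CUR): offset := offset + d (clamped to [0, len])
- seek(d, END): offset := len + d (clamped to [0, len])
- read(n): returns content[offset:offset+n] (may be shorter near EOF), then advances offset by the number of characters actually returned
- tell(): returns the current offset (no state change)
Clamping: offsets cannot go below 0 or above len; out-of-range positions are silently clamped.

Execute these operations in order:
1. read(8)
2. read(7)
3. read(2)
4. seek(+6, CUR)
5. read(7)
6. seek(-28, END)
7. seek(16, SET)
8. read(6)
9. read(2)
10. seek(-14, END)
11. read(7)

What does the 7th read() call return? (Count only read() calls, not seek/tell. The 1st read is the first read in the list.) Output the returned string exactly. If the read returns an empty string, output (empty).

Answer: 0EFE3TI

Derivation:
After 1 (read(8)): returned 'IO695878', offset=8
After 2 (read(7)): returned 'YNPVYLO', offset=15
After 3 (read(2)): returned '0E', offset=17
After 4 (seek(+6, CUR)): offset=23
After 5 (read(7)): returned 'OAXIKP', offset=29
After 6 (seek(-28, END)): offset=1
After 7 (seek(16, SET)): offset=16
After 8 (read(6)): returned 'EFE3TI', offset=22
After 9 (read(2)): returned 'NO', offset=24
After 10 (seek(-14, END)): offset=15
After 11 (read(7)): returned '0EFE3TI', offset=22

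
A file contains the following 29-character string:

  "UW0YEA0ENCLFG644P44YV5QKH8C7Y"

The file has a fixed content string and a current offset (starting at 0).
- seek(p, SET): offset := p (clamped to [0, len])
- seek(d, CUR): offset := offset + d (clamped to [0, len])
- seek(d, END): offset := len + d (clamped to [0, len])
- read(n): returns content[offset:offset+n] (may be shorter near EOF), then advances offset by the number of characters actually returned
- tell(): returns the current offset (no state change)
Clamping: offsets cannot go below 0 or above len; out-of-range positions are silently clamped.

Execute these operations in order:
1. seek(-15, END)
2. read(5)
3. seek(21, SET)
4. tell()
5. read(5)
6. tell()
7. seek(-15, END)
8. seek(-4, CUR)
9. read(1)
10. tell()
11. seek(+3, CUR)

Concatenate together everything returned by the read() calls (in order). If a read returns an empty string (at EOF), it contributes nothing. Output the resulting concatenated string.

After 1 (seek(-15, END)): offset=14
After 2 (read(5)): returned '44P44', offset=19
After 3 (seek(21, SET)): offset=21
After 4 (tell()): offset=21
After 5 (read(5)): returned '5QKH8', offset=26
After 6 (tell()): offset=26
After 7 (seek(-15, END)): offset=14
After 8 (seek(-4, CUR)): offset=10
After 9 (read(1)): returned 'L', offset=11
After 10 (tell()): offset=11
After 11 (seek(+3, CUR)): offset=14

Answer: 44P445QKH8L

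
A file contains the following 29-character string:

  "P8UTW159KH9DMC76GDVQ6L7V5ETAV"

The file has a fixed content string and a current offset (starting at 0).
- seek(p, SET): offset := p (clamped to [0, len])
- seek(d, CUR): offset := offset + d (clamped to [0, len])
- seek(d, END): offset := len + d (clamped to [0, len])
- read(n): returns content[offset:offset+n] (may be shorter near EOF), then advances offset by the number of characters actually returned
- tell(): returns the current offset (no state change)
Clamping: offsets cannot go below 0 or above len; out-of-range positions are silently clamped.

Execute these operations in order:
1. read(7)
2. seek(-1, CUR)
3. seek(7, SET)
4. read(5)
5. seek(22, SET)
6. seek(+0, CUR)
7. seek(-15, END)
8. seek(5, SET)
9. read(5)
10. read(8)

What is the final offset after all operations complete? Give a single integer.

After 1 (read(7)): returned 'P8UTW15', offset=7
After 2 (seek(-1, CUR)): offset=6
After 3 (seek(7, SET)): offset=7
After 4 (read(5)): returned '9KH9D', offset=12
After 5 (seek(22, SET)): offset=22
After 6 (seek(+0, CUR)): offset=22
After 7 (seek(-15, END)): offset=14
After 8 (seek(5, SET)): offset=5
After 9 (read(5)): returned '159KH', offset=10
After 10 (read(8)): returned '9DMC76GD', offset=18

Answer: 18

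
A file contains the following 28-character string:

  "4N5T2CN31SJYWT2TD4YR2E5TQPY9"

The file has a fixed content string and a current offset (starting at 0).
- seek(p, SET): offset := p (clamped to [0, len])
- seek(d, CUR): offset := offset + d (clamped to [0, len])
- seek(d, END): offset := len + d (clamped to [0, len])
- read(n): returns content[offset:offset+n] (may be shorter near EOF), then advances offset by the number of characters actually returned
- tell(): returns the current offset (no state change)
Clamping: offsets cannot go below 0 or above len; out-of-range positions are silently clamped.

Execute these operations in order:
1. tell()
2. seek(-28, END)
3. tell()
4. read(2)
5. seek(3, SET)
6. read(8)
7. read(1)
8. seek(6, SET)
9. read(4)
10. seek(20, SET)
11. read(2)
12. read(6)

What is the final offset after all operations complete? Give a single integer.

Answer: 28

Derivation:
After 1 (tell()): offset=0
After 2 (seek(-28, END)): offset=0
After 3 (tell()): offset=0
After 4 (read(2)): returned '4N', offset=2
After 5 (seek(3, SET)): offset=3
After 6 (read(8)): returned 'T2CN31SJ', offset=11
After 7 (read(1)): returned 'Y', offset=12
After 8 (seek(6, SET)): offset=6
After 9 (read(4)): returned 'N31S', offset=10
After 10 (seek(20, SET)): offset=20
After 11 (read(2)): returned '2E', offset=22
After 12 (read(6)): returned '5TQPY9', offset=28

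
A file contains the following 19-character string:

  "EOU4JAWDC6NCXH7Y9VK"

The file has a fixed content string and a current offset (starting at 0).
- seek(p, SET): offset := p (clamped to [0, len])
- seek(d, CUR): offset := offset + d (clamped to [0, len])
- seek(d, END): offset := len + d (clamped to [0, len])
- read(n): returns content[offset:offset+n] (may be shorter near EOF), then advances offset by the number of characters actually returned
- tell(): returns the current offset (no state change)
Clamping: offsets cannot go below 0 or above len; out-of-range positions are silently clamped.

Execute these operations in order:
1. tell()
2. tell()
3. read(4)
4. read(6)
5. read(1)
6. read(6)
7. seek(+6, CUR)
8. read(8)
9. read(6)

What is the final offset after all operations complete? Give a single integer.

Answer: 19

Derivation:
After 1 (tell()): offset=0
After 2 (tell()): offset=0
After 3 (read(4)): returned 'EOU4', offset=4
After 4 (read(6)): returned 'JAWDC6', offset=10
After 5 (read(1)): returned 'N', offset=11
After 6 (read(6)): returned 'CXH7Y9', offset=17
After 7 (seek(+6, CUR)): offset=19
After 8 (read(8)): returned '', offset=19
After 9 (read(6)): returned '', offset=19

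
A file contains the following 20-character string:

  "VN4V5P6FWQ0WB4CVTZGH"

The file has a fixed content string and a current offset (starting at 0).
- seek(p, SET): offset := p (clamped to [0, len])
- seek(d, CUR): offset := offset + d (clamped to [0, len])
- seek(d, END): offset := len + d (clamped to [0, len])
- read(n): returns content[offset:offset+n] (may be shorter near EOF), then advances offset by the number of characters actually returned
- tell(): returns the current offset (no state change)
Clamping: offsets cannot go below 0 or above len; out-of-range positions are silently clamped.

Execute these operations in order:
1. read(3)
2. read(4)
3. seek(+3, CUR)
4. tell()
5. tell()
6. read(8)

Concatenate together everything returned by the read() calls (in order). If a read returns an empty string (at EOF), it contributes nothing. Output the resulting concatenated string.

After 1 (read(3)): returned 'VN4', offset=3
After 2 (read(4)): returned 'V5P6', offset=7
After 3 (seek(+3, CUR)): offset=10
After 4 (tell()): offset=10
After 5 (tell()): offset=10
After 6 (read(8)): returned '0WB4CVTZ', offset=18

Answer: VN4V5P60WB4CVTZ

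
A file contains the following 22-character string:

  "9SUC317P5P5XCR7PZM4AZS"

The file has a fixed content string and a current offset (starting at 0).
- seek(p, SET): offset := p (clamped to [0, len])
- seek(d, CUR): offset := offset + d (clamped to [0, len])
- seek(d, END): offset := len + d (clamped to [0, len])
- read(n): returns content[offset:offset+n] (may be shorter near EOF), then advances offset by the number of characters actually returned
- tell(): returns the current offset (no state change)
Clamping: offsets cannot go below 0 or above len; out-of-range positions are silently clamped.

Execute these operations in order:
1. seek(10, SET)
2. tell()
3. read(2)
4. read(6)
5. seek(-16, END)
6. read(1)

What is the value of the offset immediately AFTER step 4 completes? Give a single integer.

Answer: 18

Derivation:
After 1 (seek(10, SET)): offset=10
After 2 (tell()): offset=10
After 3 (read(2)): returned '5X', offset=12
After 4 (read(6)): returned 'CR7PZM', offset=18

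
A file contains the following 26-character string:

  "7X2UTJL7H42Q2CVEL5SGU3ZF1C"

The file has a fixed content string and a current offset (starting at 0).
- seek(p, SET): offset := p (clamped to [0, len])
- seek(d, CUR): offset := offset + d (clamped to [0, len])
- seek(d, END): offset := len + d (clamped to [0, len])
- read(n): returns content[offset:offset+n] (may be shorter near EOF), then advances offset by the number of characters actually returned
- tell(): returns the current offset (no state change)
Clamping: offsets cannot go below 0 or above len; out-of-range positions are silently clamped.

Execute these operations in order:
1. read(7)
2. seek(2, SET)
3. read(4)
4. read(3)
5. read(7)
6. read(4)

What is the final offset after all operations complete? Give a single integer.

Answer: 20

Derivation:
After 1 (read(7)): returned '7X2UTJL', offset=7
After 2 (seek(2, SET)): offset=2
After 3 (read(4)): returned '2UTJ', offset=6
After 4 (read(3)): returned 'L7H', offset=9
After 5 (read(7)): returned '42Q2CVE', offset=16
After 6 (read(4)): returned 'L5SG', offset=20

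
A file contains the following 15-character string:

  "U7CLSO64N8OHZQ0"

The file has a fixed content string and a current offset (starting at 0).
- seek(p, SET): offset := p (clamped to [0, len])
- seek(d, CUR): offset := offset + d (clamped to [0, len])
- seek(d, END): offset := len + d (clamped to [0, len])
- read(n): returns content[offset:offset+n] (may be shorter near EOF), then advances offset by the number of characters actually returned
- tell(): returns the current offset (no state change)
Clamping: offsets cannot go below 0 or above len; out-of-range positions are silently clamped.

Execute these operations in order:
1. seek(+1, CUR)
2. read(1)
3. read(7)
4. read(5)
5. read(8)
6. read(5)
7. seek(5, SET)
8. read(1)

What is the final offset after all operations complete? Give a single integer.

Answer: 6

Derivation:
After 1 (seek(+1, CUR)): offset=1
After 2 (read(1)): returned '7', offset=2
After 3 (read(7)): returned 'CLSO64N', offset=9
After 4 (read(5)): returned '8OHZQ', offset=14
After 5 (read(8)): returned '0', offset=15
After 6 (read(5)): returned '', offset=15
After 7 (seek(5, SET)): offset=5
After 8 (read(1)): returned 'O', offset=6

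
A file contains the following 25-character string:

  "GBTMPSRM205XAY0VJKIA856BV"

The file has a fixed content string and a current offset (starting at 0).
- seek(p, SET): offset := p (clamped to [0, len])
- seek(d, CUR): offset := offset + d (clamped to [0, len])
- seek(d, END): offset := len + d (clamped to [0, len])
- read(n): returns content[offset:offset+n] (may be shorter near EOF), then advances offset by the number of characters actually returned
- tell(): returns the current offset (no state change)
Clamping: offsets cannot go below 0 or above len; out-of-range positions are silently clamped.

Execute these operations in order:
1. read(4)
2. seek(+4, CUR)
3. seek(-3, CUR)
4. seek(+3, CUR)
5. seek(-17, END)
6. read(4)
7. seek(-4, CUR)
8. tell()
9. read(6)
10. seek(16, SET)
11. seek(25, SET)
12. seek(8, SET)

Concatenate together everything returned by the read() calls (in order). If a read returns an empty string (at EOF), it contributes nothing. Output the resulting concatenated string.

After 1 (read(4)): returned 'GBTM', offset=4
After 2 (seek(+4, CUR)): offset=8
After 3 (seek(-3, CUR)): offset=5
After 4 (seek(+3, CUR)): offset=8
After 5 (seek(-17, END)): offset=8
After 6 (read(4)): returned '205X', offset=12
After 7 (seek(-4, CUR)): offset=8
After 8 (tell()): offset=8
After 9 (read(6)): returned '205XAY', offset=14
After 10 (seek(16, SET)): offset=16
After 11 (seek(25, SET)): offset=25
After 12 (seek(8, SET)): offset=8

Answer: GBTM205X205XAY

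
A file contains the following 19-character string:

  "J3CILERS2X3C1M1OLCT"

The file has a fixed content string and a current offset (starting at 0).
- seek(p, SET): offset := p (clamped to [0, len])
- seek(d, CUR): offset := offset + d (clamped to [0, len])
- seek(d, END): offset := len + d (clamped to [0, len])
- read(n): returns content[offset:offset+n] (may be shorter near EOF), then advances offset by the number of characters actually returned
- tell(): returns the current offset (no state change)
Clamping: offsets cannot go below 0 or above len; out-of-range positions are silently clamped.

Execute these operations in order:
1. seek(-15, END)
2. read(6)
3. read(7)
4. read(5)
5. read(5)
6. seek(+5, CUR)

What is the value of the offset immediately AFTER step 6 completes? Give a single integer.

Answer: 19

Derivation:
After 1 (seek(-15, END)): offset=4
After 2 (read(6)): returned 'LERS2X', offset=10
After 3 (read(7)): returned '3C1M1OL', offset=17
After 4 (read(5)): returned 'CT', offset=19
After 5 (read(5)): returned '', offset=19
After 6 (seek(+5, CUR)): offset=19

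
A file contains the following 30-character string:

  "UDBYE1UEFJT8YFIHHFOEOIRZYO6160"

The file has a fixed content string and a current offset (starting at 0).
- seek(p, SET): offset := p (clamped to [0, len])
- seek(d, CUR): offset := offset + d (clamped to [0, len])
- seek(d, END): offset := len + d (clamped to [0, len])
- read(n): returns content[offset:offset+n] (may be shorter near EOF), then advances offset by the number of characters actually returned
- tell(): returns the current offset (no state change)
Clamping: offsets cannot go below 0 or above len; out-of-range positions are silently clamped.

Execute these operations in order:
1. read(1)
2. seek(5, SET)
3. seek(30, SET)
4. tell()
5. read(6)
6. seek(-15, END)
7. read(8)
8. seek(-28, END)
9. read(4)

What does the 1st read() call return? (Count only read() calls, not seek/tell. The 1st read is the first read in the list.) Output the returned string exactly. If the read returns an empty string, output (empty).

After 1 (read(1)): returned 'U', offset=1
After 2 (seek(5, SET)): offset=5
After 3 (seek(30, SET)): offset=30
After 4 (tell()): offset=30
After 5 (read(6)): returned '', offset=30
After 6 (seek(-15, END)): offset=15
After 7 (read(8)): returned 'HHFOEOIR', offset=23
After 8 (seek(-28, END)): offset=2
After 9 (read(4)): returned 'BYE1', offset=6

Answer: U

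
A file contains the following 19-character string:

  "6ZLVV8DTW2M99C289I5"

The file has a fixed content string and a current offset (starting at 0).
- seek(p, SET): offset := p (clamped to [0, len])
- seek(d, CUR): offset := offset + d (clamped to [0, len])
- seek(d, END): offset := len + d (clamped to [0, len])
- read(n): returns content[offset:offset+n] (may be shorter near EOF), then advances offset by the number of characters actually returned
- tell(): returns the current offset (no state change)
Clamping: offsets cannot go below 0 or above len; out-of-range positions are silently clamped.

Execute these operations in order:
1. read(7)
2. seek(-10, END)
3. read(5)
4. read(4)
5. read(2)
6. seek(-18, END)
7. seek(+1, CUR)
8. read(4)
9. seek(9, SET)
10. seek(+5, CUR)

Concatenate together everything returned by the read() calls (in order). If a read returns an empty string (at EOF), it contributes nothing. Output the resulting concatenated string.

After 1 (read(7)): returned '6ZLVV8D', offset=7
After 2 (seek(-10, END)): offset=9
After 3 (read(5)): returned '2M99C', offset=14
After 4 (read(4)): returned '289I', offset=18
After 5 (read(2)): returned '5', offset=19
After 6 (seek(-18, END)): offset=1
After 7 (seek(+1, CUR)): offset=2
After 8 (read(4)): returned 'LVV8', offset=6
After 9 (seek(9, SET)): offset=9
After 10 (seek(+5, CUR)): offset=14

Answer: 6ZLVV8D2M99C289I5LVV8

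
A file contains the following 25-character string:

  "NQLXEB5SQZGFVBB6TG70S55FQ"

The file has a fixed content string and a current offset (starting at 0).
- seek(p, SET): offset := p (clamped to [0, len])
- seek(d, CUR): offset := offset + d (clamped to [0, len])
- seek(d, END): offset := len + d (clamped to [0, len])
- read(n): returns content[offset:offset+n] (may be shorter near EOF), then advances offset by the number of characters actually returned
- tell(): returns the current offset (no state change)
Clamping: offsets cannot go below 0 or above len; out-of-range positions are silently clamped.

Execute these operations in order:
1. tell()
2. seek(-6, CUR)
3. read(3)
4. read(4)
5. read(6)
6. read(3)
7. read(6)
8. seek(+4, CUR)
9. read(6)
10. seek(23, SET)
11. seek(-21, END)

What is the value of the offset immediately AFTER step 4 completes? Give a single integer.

Answer: 7

Derivation:
After 1 (tell()): offset=0
After 2 (seek(-6, CUR)): offset=0
After 3 (read(3)): returned 'NQL', offset=3
After 4 (read(4)): returned 'XEB5', offset=7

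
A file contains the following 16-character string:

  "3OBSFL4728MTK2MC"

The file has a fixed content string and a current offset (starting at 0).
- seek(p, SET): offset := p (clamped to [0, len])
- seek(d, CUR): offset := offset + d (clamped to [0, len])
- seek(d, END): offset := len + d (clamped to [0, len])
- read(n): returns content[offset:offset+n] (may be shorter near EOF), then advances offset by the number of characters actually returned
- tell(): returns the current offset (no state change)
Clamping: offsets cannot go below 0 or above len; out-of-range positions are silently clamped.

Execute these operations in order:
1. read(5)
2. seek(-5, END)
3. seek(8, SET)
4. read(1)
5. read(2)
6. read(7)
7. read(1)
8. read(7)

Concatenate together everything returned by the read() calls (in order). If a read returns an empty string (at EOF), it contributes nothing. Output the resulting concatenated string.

After 1 (read(5)): returned '3OBSF', offset=5
After 2 (seek(-5, END)): offset=11
After 3 (seek(8, SET)): offset=8
After 4 (read(1)): returned '2', offset=9
After 5 (read(2)): returned '8M', offset=11
After 6 (read(7)): returned 'TK2MC', offset=16
After 7 (read(1)): returned '', offset=16
After 8 (read(7)): returned '', offset=16

Answer: 3OBSF28MTK2MC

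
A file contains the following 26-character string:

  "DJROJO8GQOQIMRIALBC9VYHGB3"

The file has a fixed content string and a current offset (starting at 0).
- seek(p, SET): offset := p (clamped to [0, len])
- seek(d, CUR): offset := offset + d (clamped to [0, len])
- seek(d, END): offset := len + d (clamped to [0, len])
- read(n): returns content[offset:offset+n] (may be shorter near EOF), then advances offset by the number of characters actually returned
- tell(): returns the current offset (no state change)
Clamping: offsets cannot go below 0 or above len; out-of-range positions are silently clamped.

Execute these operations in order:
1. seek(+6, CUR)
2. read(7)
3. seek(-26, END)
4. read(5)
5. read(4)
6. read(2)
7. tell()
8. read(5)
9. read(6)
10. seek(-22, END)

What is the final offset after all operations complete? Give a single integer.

After 1 (seek(+6, CUR)): offset=6
After 2 (read(7)): returned '8GQOQIM', offset=13
After 3 (seek(-26, END)): offset=0
After 4 (read(5)): returned 'DJROJ', offset=5
After 5 (read(4)): returned 'O8GQ', offset=9
After 6 (read(2)): returned 'OQ', offset=11
After 7 (tell()): offset=11
After 8 (read(5)): returned 'IMRIA', offset=16
After 9 (read(6)): returned 'LBC9VY', offset=22
After 10 (seek(-22, END)): offset=4

Answer: 4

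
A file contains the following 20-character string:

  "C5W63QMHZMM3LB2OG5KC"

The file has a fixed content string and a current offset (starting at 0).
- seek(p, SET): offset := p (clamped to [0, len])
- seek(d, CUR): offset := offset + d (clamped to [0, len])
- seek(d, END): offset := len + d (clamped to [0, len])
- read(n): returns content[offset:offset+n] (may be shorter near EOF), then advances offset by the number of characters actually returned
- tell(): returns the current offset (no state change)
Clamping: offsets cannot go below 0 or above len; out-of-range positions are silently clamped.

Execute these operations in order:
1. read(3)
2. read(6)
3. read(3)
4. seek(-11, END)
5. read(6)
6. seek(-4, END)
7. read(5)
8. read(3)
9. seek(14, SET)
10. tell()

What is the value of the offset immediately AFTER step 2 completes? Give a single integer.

After 1 (read(3)): returned 'C5W', offset=3
After 2 (read(6)): returned '63QMHZ', offset=9

Answer: 9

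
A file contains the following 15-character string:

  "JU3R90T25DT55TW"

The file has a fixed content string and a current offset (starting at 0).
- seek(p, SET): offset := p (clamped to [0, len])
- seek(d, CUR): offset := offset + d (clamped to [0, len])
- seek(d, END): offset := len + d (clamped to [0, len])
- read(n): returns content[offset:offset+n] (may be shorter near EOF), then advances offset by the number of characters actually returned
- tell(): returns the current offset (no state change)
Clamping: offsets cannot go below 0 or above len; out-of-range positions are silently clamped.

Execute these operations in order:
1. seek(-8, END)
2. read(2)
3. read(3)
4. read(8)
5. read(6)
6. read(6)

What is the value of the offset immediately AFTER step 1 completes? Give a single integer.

After 1 (seek(-8, END)): offset=7

Answer: 7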